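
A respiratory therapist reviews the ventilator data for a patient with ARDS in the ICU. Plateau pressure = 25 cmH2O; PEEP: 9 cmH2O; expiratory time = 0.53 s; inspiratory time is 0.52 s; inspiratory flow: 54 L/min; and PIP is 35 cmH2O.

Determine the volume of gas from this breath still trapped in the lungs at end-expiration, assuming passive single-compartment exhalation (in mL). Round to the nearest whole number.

92

Flow: 54 L/min ÷ 60 = 0.9 L/s.
Vt = flow × Ti = 0.9 L/s × 0.52 s × 1000 mL/L = 468.0 mL.
R = (PIP − Pplat)/V̇ = (35 − 25) / 0.9 = 10.0/0.9 = 11.111 cmH2O·s/L.
C = Vt/(Pplat − PEEP) = 468.0 / (25 − 9) = 468.0/16.0 = 29.25 mL/cmH2O.
τ = R × C = 11.111 × 0.02925 L/cmH2O = 0.325 s.
Fraction remaining = e^(−Te/τ) = e^(−0.53/0.325) = 0.1958.
Trapped volume = 468.0 × 0.1958 = 91.634 mL.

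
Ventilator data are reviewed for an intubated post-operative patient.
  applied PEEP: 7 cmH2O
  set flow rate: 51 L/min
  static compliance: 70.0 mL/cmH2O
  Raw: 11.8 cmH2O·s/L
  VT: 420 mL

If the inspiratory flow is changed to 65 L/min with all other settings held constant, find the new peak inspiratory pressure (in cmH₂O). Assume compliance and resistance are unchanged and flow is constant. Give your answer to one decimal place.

25.8

Flow: 51 L/min ÷ 60 = 0.85 L/s.
New flow: 65 L/min ÷ 60 = 1.0833 L/s.
PIP = Vt/C + R·V̇ + PEEP (constant-flow equation of motion).
Only the resistive term changes: ΔPIP = R × ΔV̇ = 11.8 × (1.0833 − 0.85) = 11.8 × 0.2333 = 2.753 cmH2O.
Original PIP = 420/70.0 + 11.8×0.85 + 7 = 23.03 cmH2O; new PIP = 23.03 + (2.753) = 25.783 cmH2O.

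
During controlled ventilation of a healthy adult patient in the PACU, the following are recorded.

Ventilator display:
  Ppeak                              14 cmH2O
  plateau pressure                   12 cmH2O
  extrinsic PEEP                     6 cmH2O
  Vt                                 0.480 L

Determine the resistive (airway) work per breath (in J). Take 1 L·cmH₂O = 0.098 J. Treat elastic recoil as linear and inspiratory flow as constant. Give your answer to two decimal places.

With constant inspiratory flow the resistive pressure is constant at PIP − Pplat = 14 − 12 = 2.0 cmH2O, so resistive work = 2.0 × 0.480 = 0.96 L·cmH2O.
× 0.098 J/(L·cmH2O) → 0.09408 J.

0.09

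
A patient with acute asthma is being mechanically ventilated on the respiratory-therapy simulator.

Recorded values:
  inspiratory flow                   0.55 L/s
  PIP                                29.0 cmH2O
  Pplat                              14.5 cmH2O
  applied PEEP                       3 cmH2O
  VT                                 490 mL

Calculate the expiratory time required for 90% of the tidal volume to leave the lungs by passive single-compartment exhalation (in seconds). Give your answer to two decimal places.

2.59

R = (PIP − Pplat)/V̇ = (29.0 − 14.5) / 0.55 = 14.5/0.55 = 26.364 cmH2O·s/L.
C = Vt/(Pplat − PEEP) = 490.0 / (14.5 − 3) = 490.0/11.5 = 42.609 mL/cmH2O.
τ = R × C = 26.364 × 0.04261 L/cmH2O = 1.123 s.
t = −τ·ln(1 − 0.90) = −1.123·ln(0.1) = 2.586 s.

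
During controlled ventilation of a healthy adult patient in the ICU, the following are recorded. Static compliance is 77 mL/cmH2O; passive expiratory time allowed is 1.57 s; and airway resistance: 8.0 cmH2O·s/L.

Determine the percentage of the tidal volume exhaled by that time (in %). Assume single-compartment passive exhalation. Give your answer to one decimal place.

92.2

τ = R × C = 8.0 × 77 mL/cmH2O = 8.0 × 0.077 L/cmH2O = 0.616 s.
Passive exhalation: V(t)/V₀ = e^(−t/τ) = e^(−1.57/0.616) = 0.07818.
Fraction exhaled = 1 − 0.07818 = 0.9218 → 92.18%.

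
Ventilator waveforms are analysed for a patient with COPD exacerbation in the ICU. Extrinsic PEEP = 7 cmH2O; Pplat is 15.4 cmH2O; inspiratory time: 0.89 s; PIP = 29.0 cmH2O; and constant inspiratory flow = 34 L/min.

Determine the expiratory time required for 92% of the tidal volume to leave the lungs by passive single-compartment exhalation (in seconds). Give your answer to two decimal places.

Flow: 34 L/min ÷ 60 = 0.5667 L/s.
Vt = flow × Ti = 0.5667 L/s × 0.89 s × 1000 mL/L = 504.36 mL.
R = (PIP − Pplat)/V̇ = (29.0 − 15.4) / 0.5667 = 13.6/0.5667 = 23.999 cmH2O·s/L.
C = Vt/(Pplat − PEEP) = 504.36 / (15.4 − 7) = 504.36/8.4 = 60.043 mL/cmH2O.
τ = R × C = 23.999 × 0.06004 L/cmH2O = 1.441 s.
t = −τ·ln(1 − 0.92) = −1.441·ln(0.08) = 3.64 s.

3.64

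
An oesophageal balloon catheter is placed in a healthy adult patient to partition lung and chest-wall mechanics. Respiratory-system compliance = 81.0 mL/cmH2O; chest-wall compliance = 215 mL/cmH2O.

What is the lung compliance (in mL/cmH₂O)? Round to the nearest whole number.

130

1/CL = 1/Crs − 1/Ccw.
1/CL = 1/81.0 − 1/215 = 0.007695.
CL = 129.95 mL/cmH2O.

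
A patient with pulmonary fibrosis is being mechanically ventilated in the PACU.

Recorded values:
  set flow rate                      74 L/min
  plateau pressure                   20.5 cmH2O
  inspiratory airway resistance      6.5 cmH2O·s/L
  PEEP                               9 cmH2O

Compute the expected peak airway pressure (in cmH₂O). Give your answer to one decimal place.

28.5

Flow: 74 L/min ÷ 60 = 1.2333 L/s.
PIP = Pplat + Raw × flow = 20.5 + 6.5 × 1.2333 = 20.5 + 8.016 = 28.516 cmH2O.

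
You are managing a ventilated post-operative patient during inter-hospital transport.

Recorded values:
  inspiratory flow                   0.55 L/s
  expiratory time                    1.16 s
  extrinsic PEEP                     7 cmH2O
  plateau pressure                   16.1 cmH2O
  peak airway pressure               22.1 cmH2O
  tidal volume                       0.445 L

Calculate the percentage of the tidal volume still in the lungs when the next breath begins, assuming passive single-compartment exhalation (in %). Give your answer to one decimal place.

R = (PIP − Pplat)/V̇ = (22.1 − 16.1) / 0.55 = 6.0/0.55 = 10.909 cmH2O·s/L.
C = Vt/(Pplat − PEEP) = 445.0 / (16.1 − 7) = 445.0/9.1 = 48.901 mL/cmH2O.
τ = R × C = 10.909 × 0.0489 L/cmH2O = 0.5335 s.
Fraction remaining at end-expiration = e^(−Te/τ) = e^(−1.16/0.5335) = 0.1137 → 11.37%.

11.4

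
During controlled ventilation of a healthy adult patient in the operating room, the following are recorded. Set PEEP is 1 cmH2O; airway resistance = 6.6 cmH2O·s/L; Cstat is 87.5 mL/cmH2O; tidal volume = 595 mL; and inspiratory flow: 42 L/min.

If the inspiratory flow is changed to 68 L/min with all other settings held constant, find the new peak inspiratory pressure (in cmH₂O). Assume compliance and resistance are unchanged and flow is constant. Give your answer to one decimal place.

Flow: 42 L/min ÷ 60 = 0.7 L/s.
New flow: 68 L/min ÷ 60 = 1.1333 L/s.
PIP = Vt/C + R·V̇ + PEEP (constant-flow equation of motion).
Only the resistive term changes: ΔPIP = R × ΔV̇ = 6.6 × (1.1333 − 0.7) = 6.6 × 0.4333 = 2.86 cmH2O.
Original PIP = 595/87.5 + 6.6×0.7 + 1 = 12.42 cmH2O; new PIP = 12.42 + (2.86) = 15.28 cmH2O.

15.3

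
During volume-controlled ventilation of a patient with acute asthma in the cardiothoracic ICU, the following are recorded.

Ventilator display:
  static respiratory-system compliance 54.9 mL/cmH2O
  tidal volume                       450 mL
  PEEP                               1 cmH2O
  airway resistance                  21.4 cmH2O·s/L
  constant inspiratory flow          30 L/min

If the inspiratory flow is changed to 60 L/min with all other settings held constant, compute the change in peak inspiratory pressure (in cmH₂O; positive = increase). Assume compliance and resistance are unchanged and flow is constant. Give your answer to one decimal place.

10.7

Flow: 30 L/min ÷ 60 = 0.5 L/s.
New flow: 60 L/min ÷ 60 = 1 L/s.
PIP = Vt/C + R·V̇ + PEEP (constant-flow equation of motion).
Only the resistive term changes: ΔPIP = R × ΔV̇ = 21.4 × (1 − 0.5) = 21.4 × 0.5 = 10.7 cmH2O.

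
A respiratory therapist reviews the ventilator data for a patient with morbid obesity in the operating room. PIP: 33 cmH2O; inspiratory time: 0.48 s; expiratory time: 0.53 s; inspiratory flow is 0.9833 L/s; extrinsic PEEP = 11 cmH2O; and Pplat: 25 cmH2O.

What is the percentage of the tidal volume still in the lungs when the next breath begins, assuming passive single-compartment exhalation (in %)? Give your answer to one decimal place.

Vt = flow × Ti = 0.9833 L/s × 0.48 s × 1000 mL/L = 471.98 mL.
R = (PIP − Pplat)/V̇ = (33 − 25) / 0.9833 = 8.0/0.9833 = 8.136 cmH2O·s/L.
C = Vt/(Pplat − PEEP) = 471.98 / (25 − 11) = 471.98/14.0 = 33.713 mL/cmH2O.
τ = R × C = 8.136 × 0.03371 L/cmH2O = 0.2743 s.
Fraction remaining at end-expiration = e^(−Te/τ) = e^(−0.53/0.2743) = 0.1448 → 14.48%.

14.5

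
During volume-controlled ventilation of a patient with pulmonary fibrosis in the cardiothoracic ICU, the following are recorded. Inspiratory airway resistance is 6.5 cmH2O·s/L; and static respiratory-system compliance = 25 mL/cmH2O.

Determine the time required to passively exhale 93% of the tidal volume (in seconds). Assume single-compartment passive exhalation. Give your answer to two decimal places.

τ = R × C = 6.5 × 25 mL/cmH2O = 6.5 × 0.025 L/cmH2O = 0.1625 s.
Exhaled fraction f = 1 − e^(−t/τ) → t = −τ·ln(1 − f) = −0.1625·ln(0.07) = 0.4321 s.

0.43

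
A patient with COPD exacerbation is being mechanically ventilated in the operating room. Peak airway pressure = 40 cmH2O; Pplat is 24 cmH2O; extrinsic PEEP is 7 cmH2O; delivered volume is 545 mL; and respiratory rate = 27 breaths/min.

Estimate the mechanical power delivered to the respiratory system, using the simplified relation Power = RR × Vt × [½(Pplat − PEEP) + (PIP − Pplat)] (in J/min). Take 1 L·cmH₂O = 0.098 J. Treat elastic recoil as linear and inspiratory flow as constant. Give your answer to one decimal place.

35.3

Per-breath work = Vt × [½(Pplat−PEEP) + (PIP−Pplat)] = 0.545 × [0.5×17.0 + 16.0] = 0.545 × 24.5 = 13.353 L·cmH2O.
Power = 27 × 13.353 = 360.53 L·cmH2O/min.
× 0.098 J/(L·cmH2O) → 35.332 J/min.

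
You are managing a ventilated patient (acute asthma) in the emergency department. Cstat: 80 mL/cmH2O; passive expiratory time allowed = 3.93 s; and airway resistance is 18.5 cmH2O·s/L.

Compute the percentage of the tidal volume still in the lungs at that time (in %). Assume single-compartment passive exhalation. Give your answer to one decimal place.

τ = R × C = 18.5 × 80 mL/cmH2O = 18.5 × 0.080 L/cmH2O = 1.48 s.
Passive exhalation: V(t)/V₀ = e^(−t/τ) = e^(−3.93/1.48) = 0.07027.
Fraction remaining = 0.07027 → 7.027%.

7.0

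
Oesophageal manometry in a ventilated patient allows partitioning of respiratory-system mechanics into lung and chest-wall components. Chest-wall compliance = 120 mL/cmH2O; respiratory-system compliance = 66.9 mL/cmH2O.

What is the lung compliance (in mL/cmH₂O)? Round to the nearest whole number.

151

1/CL = 1/Crs − 1/Ccw.
1/CL = 1/66.9 − 1/120 = 0.006614.
CL = 151.19 mL/cmH2O.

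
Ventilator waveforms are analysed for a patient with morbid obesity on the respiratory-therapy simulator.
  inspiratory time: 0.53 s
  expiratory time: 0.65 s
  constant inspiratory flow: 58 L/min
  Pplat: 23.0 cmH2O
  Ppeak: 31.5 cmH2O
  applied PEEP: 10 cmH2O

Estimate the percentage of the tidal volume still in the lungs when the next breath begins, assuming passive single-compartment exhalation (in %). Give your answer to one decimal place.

Flow: 58 L/min ÷ 60 = 0.9667 L/s.
Vt = flow × Ti = 0.9667 L/s × 0.53 s × 1000 mL/L = 512.35 mL.
R = (PIP − Pplat)/V̇ = (31.5 − 23.0) / 0.9667 = 8.5/0.9667 = 8.793 cmH2O·s/L.
C = Vt/(Pplat − PEEP) = 512.35 / (23.0 − 10) = 512.35/13.0 = 39.412 mL/cmH2O.
τ = R × C = 8.793 × 0.03941 L/cmH2O = 0.3465 s.
Fraction remaining at end-expiration = e^(−Te/τ) = e^(−0.65/0.3465) = 0.1532 → 15.32%.

15.3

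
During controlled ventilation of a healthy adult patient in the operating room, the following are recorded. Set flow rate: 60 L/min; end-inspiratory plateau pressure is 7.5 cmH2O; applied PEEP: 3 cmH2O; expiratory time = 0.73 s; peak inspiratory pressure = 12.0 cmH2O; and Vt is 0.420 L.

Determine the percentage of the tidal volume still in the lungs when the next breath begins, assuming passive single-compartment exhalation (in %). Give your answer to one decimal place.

Flow: 60 L/min ÷ 60 = 1 L/s.
R = (PIP − Pplat)/V̇ = (12.0 − 7.5) / 1 = 4.5/1 = 4.5 cmH2O·s/L.
C = Vt/(Pplat − PEEP) = 420.0 / (7.5 − 3) = 420.0/4.5 = 93.333 mL/cmH2O.
τ = R × C = 4.5 × 0.09333 L/cmH2O = 0.42 s.
Fraction remaining at end-expiration = e^(−Te/τ) = e^(−0.73/0.42) = 0.1759 → 17.59%.

17.6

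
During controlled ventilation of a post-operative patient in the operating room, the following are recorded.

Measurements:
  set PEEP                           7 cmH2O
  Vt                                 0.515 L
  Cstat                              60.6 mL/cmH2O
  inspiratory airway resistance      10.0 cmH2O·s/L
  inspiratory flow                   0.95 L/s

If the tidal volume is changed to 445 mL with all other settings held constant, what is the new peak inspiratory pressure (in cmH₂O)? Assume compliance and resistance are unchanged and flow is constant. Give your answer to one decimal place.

23.8

PIP = Vt/C + R·V̇ + PEEP (constant-flow equation of motion).
Only the elastic term changes: ΔPIP = ΔVt / C = (445 − 515) / 60.6 = -1.155 cmH2O.
Original PIP = 515/60.6 + 10.0×0.95 + 7 = 24.998 cmH2O; new PIP = 24.998 + (-1.155) = 23.843 cmH2O.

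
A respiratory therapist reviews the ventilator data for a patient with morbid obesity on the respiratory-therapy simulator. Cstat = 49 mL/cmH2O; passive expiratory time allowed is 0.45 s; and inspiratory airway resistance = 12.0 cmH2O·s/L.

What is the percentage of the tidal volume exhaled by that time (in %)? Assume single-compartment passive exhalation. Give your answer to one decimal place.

τ = R × C = 12.0 × 49 mL/cmH2O = 12.0 × 0.049 L/cmH2O = 0.588 s.
Passive exhalation: V(t)/V₀ = e^(−t/τ) = e^(−0.45/0.588) = 0.4652.
Fraction exhaled = 1 − 0.4652 = 0.5348 → 53.48%.

53.5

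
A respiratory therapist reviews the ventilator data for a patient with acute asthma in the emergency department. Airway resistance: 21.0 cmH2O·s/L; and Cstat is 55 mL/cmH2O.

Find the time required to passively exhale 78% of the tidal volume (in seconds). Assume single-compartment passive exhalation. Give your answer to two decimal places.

τ = R × C = 21.0 × 55 mL/cmH2O = 21.0 × 0.055 L/cmH2O = 1.155 s.
Exhaled fraction f = 1 − e^(−t/τ) → t = −τ·ln(1 − f) = −1.155·ln(0.22) = 1.749 s.

1.75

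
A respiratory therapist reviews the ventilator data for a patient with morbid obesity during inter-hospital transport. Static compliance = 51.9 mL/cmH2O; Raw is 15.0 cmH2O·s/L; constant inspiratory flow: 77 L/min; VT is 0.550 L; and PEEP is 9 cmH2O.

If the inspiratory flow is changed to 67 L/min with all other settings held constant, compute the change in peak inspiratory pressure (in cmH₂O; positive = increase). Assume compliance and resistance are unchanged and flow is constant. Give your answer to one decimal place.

-2.5

Flow: 77 L/min ÷ 60 = 1.2833 L/s.
New flow: 67 L/min ÷ 60 = 1.1167 L/s.
PIP = Vt/C + R·V̇ + PEEP (constant-flow equation of motion).
Only the resistive term changes: ΔPIP = R × ΔV̇ = 15.0 × (1.1167 − 1.2833) = 15.0 × -0.1666 = -2.499 cmH2O.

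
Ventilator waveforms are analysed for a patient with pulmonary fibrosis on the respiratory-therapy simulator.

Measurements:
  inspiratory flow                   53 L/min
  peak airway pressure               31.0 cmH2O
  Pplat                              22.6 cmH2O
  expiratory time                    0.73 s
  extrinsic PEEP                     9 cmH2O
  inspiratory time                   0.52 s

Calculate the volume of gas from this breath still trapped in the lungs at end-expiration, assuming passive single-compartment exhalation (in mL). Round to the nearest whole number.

47

Flow: 53 L/min ÷ 60 = 0.8833 L/s.
Vt = flow × Ti = 0.8833 L/s × 0.52 s × 1000 mL/L = 459.32 mL.
R = (PIP − Pplat)/V̇ = (31.0 − 22.6) / 0.8833 = 8.4/0.8833 = 9.51 cmH2O·s/L.
C = Vt/(Pplat − PEEP) = 459.32 / (22.6 − 9) = 459.32/13.6 = 33.774 mL/cmH2O.
τ = R × C = 9.51 × 0.03377 L/cmH2O = 0.3212 s.
Fraction remaining = e^(−Te/τ) = e^(−0.73/0.3212) = 0.103.
Trapped volume = 459.32 × 0.103 = 47.31 mL.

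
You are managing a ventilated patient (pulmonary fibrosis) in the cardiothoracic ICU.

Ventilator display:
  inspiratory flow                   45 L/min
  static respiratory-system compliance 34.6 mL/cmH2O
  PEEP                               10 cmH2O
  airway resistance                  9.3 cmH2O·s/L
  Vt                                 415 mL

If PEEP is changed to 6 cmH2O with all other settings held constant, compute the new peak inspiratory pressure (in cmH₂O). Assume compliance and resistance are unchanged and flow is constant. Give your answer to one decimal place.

Flow: 45 L/min ÷ 60 = 0.75 L/s.
PIP = Vt/C + R·V̇ + PEEP (constant-flow equation of motion).
Only the baseline term changes: ΔPIP = ΔPEEP = 6 − 10 = -4.0 cmH2O.
Original PIP = 415/34.6 + 9.3×0.75 + 10 = 28.969 cmH2O; new PIP = 28.969 + (-4.0) = 24.969 cmH2O.

25.0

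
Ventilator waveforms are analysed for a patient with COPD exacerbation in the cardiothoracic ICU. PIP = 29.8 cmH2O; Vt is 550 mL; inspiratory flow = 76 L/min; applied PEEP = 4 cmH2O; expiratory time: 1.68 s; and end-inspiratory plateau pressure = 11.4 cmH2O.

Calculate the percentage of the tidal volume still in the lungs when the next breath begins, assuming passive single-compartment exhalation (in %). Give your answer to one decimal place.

21.1

Flow: 76 L/min ÷ 60 = 1.2667 L/s.
R = (PIP − Pplat)/V̇ = (29.8 − 11.4) / 1.2667 = 18.4/1.2667 = 14.526 cmH2O·s/L.
C = Vt/(Pplat − PEEP) = 550.0 / (11.4 − 4) = 550.0/7.4 = 74.324 mL/cmH2O.
τ = R × C = 14.526 × 0.07432 L/cmH2O = 1.08 s.
Fraction remaining at end-expiration = e^(−Te/τ) = e^(−1.68/1.08) = 0.2111 → 21.11%.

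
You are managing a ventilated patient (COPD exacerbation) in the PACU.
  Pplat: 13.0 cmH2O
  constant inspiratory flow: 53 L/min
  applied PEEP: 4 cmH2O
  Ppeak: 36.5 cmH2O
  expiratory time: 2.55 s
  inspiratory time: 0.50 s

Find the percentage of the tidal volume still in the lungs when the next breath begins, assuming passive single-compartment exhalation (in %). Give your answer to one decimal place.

Flow: 53 L/min ÷ 60 = 0.8833 L/s.
Vt = flow × Ti = 0.8833 L/s × 0.50 s × 1000 mL/L = 441.65 mL.
R = (PIP − Pplat)/V̇ = (36.5 − 13.0) / 0.8833 = 23.5/0.8833 = 26.605 cmH2O·s/L.
C = Vt/(Pplat − PEEP) = 441.65 / (13.0 − 4) = 441.65/9.0 = 49.072 mL/cmH2O.
τ = R × C = 26.605 × 0.04907 L/cmH2O = 1.306 s.
Fraction remaining at end-expiration = e^(−Te/τ) = e^(−2.55/1.306) = 0.1419 → 14.19%.

14.2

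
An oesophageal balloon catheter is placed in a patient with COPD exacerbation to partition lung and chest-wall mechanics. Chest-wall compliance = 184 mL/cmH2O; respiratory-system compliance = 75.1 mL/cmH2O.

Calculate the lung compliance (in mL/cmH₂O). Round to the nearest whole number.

127

1/CL = 1/Crs − 1/Ccw.
1/CL = 1/75.1 − 1/184 = 0.007881.
CL = 126.89 mL/cmH2O.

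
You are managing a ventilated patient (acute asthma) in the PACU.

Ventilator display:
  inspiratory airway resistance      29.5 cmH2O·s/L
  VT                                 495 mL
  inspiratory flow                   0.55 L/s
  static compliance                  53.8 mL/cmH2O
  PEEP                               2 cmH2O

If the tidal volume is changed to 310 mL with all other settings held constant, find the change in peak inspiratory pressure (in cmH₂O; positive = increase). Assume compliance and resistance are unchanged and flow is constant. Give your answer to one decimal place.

-3.4

PIP = Vt/C + R·V̇ + PEEP (constant-flow equation of motion).
Only the elastic term changes: ΔPIP = ΔVt / C = (310 − 495) / 53.8 = -3.439 cmH2O.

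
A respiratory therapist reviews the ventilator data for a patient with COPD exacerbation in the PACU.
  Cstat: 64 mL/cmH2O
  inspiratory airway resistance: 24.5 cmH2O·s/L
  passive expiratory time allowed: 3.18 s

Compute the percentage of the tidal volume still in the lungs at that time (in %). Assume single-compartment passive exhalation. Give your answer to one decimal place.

τ = R × C = 24.5 × 64 mL/cmH2O = 24.5 × 0.064 L/cmH2O = 1.568 s.
Passive exhalation: V(t)/V₀ = e^(−t/τ) = e^(−3.18/1.568) = 0.1316.
Fraction remaining = 0.1316 → 13.16%.

13.2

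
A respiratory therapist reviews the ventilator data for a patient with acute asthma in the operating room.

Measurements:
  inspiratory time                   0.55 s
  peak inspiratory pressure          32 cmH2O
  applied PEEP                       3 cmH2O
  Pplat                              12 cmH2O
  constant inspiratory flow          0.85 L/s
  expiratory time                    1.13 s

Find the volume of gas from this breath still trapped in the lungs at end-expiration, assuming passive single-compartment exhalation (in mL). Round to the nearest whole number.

Vt = flow × Ti = 0.85 L/s × 0.55 s × 1000 mL/L = 467.5 mL.
R = (PIP − Pplat)/V̇ = (32 − 12) / 0.85 = 20.0/0.85 = 23.529 cmH2O·s/L.
C = Vt/(Pplat − PEEP) = 467.5 / (12 − 3) = 467.5/9.0 = 51.944 mL/cmH2O.
τ = R × C = 23.529 × 0.05194 L/cmH2O = 1.222 s.
Fraction remaining = e^(−Te/τ) = e^(−1.13/1.222) = 0.3966.
Trapped volume = 467.5 × 0.3966 = 185.41 mL.

185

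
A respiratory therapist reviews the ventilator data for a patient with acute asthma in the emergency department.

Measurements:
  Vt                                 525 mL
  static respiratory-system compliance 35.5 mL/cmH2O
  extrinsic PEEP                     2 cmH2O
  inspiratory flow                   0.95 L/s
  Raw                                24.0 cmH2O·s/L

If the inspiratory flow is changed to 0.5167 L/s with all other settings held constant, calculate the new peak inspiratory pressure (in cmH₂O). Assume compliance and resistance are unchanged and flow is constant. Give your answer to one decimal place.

29.2

PIP = Vt/C + R·V̇ + PEEP (constant-flow equation of motion).
Only the resistive term changes: ΔPIP = R × ΔV̇ = 24.0 × (0.5167 − 0.95) = 24.0 × -0.4333 = -10.399 cmH2O.
Original PIP = 525/35.5 + 24.0×0.95 + 2 = 39.589 cmH2O; new PIP = 39.589 + (-10.399) = 29.19 cmH2O.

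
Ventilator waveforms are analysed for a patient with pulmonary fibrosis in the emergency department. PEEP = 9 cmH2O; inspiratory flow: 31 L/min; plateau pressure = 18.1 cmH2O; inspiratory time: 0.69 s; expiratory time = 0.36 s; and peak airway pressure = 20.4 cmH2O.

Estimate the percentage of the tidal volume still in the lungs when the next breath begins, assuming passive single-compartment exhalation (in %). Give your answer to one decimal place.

Flow: 31 L/min ÷ 60 = 0.5167 L/s.
Vt = flow × Ti = 0.5167 L/s × 0.69 s × 1000 mL/L = 356.52 mL.
R = (PIP − Pplat)/V̇ = (20.4 − 18.1) / 0.5167 = 2.3/0.5167 = 4.451 cmH2O·s/L.
C = Vt/(Pplat − PEEP) = 356.52 / (18.1 − 9) = 356.52/9.1 = 39.178 mL/cmH2O.
τ = R × C = 4.451 × 0.03918 L/cmH2O = 0.1744 s.
Fraction remaining at end-expiration = e^(−Te/τ) = e^(−0.36/0.1744) = 0.1269 → 12.69%.

12.7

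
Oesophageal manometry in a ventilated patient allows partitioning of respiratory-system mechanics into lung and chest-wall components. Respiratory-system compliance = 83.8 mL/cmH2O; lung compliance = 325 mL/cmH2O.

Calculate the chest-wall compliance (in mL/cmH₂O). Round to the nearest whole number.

113

1/Ccw = 1/Crs − 1/CL.
1/Ccw = 1/83.8 − 1/325 = 0.008856.
Ccw = 112.92 mL/cmH2O.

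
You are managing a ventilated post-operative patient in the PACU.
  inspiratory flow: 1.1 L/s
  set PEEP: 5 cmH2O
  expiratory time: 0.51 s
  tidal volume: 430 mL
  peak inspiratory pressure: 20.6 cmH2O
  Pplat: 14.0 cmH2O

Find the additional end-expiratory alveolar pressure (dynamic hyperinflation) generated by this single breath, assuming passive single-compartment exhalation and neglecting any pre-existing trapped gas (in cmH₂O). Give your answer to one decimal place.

R = (PIP − Pplat)/V̇ = (20.6 − 14.0) / 1.1 = 6.6/1.1 = 6.0 cmH2O·s/L.
C = Vt/(Pplat − PEEP) = 430.0 / (14.0 − 5) = 430.0/9.0 = 47.778 mL/cmH2O.
τ = R × C = 6.0 × 0.04778 L/cmH2O = 0.2867 s.
Fraction remaining = e^(−Te/τ) = e^(−0.51/0.2867) = 0.1688; trapped volume = 430.0 × 0.1688 = 72.584 mL.
Additional alveolar pressure from trapping ≈ V_trapped / C = 72.584 / 47.778 = 1.519 cmH2O.

1.5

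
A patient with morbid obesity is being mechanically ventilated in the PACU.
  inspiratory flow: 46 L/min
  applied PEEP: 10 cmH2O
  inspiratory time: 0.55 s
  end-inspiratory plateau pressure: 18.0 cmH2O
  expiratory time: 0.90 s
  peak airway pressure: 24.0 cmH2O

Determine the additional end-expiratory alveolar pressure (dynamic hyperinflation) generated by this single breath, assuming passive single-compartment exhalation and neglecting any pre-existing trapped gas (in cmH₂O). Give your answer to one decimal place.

0.9

Flow: 46 L/min ÷ 60 = 0.7667 L/s.
Vt = flow × Ti = 0.7667 L/s × 0.55 s × 1000 mL/L = 421.69 mL.
R = (PIP − Pplat)/V̇ = (24.0 − 18.0) / 0.7667 = 6.0/0.7667 = 7.826 cmH2O·s/L.
C = Vt/(Pplat − PEEP) = 421.69 / (18.0 − 10) = 421.69/8.0 = 52.711 mL/cmH2O.
τ = R × C = 7.826 × 0.05271 L/cmH2O = 0.4125 s.
Fraction remaining = e^(−Te/τ) = e^(−0.90/0.4125) = 0.1128; trapped volume = 421.69 × 0.1128 = 47.567 mL.
Additional alveolar pressure from trapping ≈ V_trapped / C = 47.567 / 52.711 = 0.9024 cmH2O.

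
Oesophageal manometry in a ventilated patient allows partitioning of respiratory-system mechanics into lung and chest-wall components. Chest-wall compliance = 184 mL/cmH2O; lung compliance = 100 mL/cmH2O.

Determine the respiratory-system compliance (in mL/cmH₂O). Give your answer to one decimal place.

64.8

Lung and chest wall are elastances in series: 1/Crs = 1/CL + 1/Ccw.
1/Crs = 1/100 + 1/184 = 0.01543.
Crs = 64.809 mL/cmH2O.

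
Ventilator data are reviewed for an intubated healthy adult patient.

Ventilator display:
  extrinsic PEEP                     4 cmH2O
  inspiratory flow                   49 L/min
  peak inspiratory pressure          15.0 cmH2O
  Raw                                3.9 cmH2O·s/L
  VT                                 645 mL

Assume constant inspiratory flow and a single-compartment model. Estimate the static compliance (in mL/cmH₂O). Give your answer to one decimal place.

Flow: 49 L/min ÷ 60 = 0.8167 L/s.
Equation of motion (constant flow): PIP = Vt/C + R·V̇ + PEEP.
Vt/C = PIP − R·V̇ − PEEP = 15.0 − 3.9×0.8167 − 4 = 15.0 − 3.185 − 4 = 7.815 cmH2O.
C = Vt / 7.815 = 645 / 7.815 = 82.534 mL/cmH2O.

82.5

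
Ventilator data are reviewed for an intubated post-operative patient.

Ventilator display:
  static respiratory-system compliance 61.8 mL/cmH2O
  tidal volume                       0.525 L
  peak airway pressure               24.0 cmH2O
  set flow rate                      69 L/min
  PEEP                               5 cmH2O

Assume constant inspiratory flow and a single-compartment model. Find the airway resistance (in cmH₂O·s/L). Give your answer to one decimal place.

9.1

Flow: 69 L/min ÷ 60 = 1.15 L/s.
Equation of motion (constant flow): PIP = Vt/C + R·V̇ + PEEP.
R·V̇ = PIP − Vt/C − PEEP = 24.0 − 525/61.8 − 5 = 24.0 − 8.495 − 5 = 10.505 cmH2O.
R = 10.505 / 1.15 = 9.135 cmH2O·s/L.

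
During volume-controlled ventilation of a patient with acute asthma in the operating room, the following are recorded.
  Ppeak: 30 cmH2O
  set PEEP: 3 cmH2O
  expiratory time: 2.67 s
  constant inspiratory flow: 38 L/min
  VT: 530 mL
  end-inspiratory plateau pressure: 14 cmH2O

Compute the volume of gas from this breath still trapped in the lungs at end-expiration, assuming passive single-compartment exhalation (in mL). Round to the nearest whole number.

59

Flow: 38 L/min ÷ 60 = 0.6333 L/s.
R = (PIP − Pplat)/V̇ = (30 − 14) / 0.6333 = 16.0/0.6333 = 25.264 cmH2O·s/L.
C = Vt/(Pplat − PEEP) = 530.0 / (14 − 3) = 530.0/11.0 = 48.182 mL/cmH2O.
τ = R × C = 25.264 × 0.04818 L/cmH2O = 1.217 s.
Fraction remaining = e^(−Te/τ) = e^(−2.67/1.217) = 0.1115.
Trapped volume = 530.0 × 0.1115 = 59.095 mL.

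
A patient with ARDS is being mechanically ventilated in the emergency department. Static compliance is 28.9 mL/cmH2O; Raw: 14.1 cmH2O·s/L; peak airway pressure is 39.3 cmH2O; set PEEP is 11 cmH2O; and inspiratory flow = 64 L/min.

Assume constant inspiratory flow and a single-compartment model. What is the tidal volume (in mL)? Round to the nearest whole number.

Flow: 64 L/min ÷ 60 = 1.0667 L/s.
Equation of motion (constant flow): PIP = Vt/C + R·V̇ + PEEP.
Vt/C = PIP − R·V̇ − PEEP = 39.3 − 15.04 − 11 = 13.26 cmH2O.
Vt = C × 13.26 = 28.9 × 13.26 = 383.21 mL.

383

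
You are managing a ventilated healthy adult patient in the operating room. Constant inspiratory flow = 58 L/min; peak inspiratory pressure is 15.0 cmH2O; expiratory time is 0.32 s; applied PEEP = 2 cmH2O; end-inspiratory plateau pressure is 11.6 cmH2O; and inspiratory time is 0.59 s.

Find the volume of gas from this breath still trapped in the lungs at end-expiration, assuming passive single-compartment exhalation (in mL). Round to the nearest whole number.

Flow: 58 L/min ÷ 60 = 0.9667 L/s.
Vt = flow × Ti = 0.9667 L/s × 0.59 s × 1000 mL/L = 570.35 mL.
R = (PIP − Pplat)/V̇ = (15.0 − 11.6) / 0.9667 = 3.4/0.9667 = 3.517 cmH2O·s/L.
C = Vt/(Pplat − PEEP) = 570.35 / (11.6 − 2) = 570.35/9.6 = 59.411 mL/cmH2O.
τ = R × C = 3.517 × 0.05941 L/cmH2O = 0.2089 s.
Fraction remaining = e^(−Te/τ) = e^(−0.32/0.2089) = 0.2161.
Trapped volume = 570.35 × 0.2161 = 123.25 mL.

123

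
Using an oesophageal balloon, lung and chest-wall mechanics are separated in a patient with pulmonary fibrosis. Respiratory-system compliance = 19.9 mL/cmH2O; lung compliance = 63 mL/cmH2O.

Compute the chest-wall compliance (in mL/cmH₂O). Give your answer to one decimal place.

29.1

1/Ccw = 1/Crs − 1/CL.
1/Ccw = 1/19.9 − 1/63 = 0.03438.
Ccw = 29.087 mL/cmH2O.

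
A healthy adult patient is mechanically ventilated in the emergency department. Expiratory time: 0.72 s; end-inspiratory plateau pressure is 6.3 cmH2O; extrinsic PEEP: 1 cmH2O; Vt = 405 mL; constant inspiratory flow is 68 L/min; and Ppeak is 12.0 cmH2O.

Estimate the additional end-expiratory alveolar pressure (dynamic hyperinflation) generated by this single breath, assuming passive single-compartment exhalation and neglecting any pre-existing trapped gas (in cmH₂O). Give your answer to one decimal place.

Flow: 68 L/min ÷ 60 = 1.1333 L/s.
R = (PIP − Pplat)/V̇ = (12.0 − 6.3) / 1.1333 = 5.7/1.1333 = 5.03 cmH2O·s/L.
C = Vt/(Pplat − PEEP) = 405.0 / (6.3 − 1) = 405.0/5.3 = 76.415 mL/cmH2O.
τ = R × C = 5.03 × 0.07642 L/cmH2O = 0.3844 s.
Fraction remaining = e^(−Te/τ) = e^(−0.72/0.3844) = 0.1537; trapped volume = 405.0 × 0.1537 = 62.249 mL.
Additional alveolar pressure from trapping ≈ V_trapped / C = 62.249 / 76.415 = 0.8146 cmH2O.

0.8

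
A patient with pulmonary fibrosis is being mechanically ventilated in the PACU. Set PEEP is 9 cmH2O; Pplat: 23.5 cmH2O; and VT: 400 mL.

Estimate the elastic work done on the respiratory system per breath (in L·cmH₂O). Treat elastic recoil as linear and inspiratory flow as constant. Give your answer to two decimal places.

Elastic work ≈ ½ × (Pplat − PEEP) × Vt = 0.5 × (23.5 − 9) × 0.400 L = 0.5 × 14.5 × 0.400 = 2.9 L·cmH2O.

2.90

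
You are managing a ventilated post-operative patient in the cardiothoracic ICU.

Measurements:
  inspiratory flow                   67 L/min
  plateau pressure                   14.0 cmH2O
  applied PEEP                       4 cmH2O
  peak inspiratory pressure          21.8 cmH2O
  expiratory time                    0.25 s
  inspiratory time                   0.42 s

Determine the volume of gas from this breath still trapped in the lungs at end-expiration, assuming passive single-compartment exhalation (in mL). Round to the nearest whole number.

219

Flow: 67 L/min ÷ 60 = 1.1167 L/s.
Vt = flow × Ti = 1.1167 L/s × 0.42 s × 1000 mL/L = 469.01 mL.
R = (PIP − Pplat)/V̇ = (21.8 − 14.0) / 1.1167 = 7.8/1.1167 = 6.985 cmH2O·s/L.
C = Vt/(Pplat − PEEP) = 469.01 / (14.0 − 4) = 469.01/10.0 = 46.901 mL/cmH2O.
τ = R × C = 6.985 × 0.0469 L/cmH2O = 0.3276 s.
Fraction remaining = e^(−Te/τ) = e^(−0.25/0.3276) = 0.4662.
Trapped volume = 469.01 × 0.4662 = 218.65 mL.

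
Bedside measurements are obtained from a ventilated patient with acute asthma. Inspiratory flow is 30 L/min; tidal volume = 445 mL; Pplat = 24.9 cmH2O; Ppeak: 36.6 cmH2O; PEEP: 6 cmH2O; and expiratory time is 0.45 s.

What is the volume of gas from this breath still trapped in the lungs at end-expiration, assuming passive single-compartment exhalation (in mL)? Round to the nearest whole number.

197

Flow: 30 L/min ÷ 60 = 0.5 L/s.
R = (PIP − Pplat)/V̇ = (36.6 − 24.9) / 0.5 = 11.7/0.5 = 23.4 cmH2O·s/L.
C = Vt/(Pplat − PEEP) = 445.0 / (24.9 − 6) = 445.0/18.9 = 23.545 mL/cmH2O.
τ = R × C = 23.4 × 0.02355 L/cmH2O = 0.5511 s.
Fraction remaining = e^(−Te/τ) = e^(−0.45/0.5511) = 0.442.
Trapped volume = 445.0 × 0.442 = 196.69 mL.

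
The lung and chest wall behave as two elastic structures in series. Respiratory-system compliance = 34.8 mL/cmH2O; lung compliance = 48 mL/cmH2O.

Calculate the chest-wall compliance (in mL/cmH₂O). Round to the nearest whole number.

127

1/Ccw = 1/Crs − 1/CL.
1/Ccw = 1/34.8 − 1/48 = 0.007902.
Ccw = 126.55 mL/cmH2O.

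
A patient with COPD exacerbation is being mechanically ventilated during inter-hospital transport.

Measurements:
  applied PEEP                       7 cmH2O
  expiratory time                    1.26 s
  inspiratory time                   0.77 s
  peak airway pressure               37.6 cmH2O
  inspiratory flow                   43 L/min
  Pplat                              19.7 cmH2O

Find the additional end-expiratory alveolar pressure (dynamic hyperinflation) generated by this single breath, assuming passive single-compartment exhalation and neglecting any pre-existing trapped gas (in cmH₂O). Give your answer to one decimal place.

Flow: 43 L/min ÷ 60 = 0.7167 L/s.
Vt = flow × Ti = 0.7167 L/s × 0.77 s × 1000 mL/L = 551.86 mL.
R = (PIP − Pplat)/V̇ = (37.6 − 19.7) / 0.7167 = 17.9/0.7167 = 24.976 cmH2O·s/L.
C = Vt/(Pplat − PEEP) = 551.86 / (19.7 − 7) = 551.86/12.7 = 43.454 mL/cmH2O.
τ = R × C = 24.976 × 0.04345 L/cmH2O = 1.085 s.
Fraction remaining = e^(−Te/τ) = e^(−1.26/1.085) = 0.3131; trapped volume = 551.86 × 0.3131 = 172.79 mL.
Additional alveolar pressure from trapping ≈ V_trapped / C = 172.79 / 43.454 = 3.976 cmH2O.

4.0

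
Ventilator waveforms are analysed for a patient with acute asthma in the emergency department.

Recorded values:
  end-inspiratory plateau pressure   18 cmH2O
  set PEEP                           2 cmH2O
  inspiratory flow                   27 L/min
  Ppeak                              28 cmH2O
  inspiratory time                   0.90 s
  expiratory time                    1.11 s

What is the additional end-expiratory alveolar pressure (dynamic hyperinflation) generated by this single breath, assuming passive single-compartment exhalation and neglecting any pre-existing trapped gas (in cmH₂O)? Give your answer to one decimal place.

Flow: 27 L/min ÷ 60 = 0.45 L/s.
Vt = flow × Ti = 0.45 L/s × 0.90 s × 1000 mL/L = 405.0 mL.
R = (PIP − Pplat)/V̇ = (28 − 18) / 0.45 = 10.0/0.45 = 22.222 cmH2O·s/L.
C = Vt/(Pplat − PEEP) = 405.0 / (18 − 2) = 405.0/16.0 = 25.313 mL/cmH2O.
τ = R × C = 22.222 × 0.02531 L/cmH2O = 0.5624 s.
Fraction remaining = e^(−Te/τ) = e^(−1.11/0.5624) = 0.1389; trapped volume = 405.0 × 0.1389 = 56.255 mL.
Additional alveolar pressure from trapping ≈ V_trapped / C = 56.255 / 25.313 = 2.222 cmH2O.

2.2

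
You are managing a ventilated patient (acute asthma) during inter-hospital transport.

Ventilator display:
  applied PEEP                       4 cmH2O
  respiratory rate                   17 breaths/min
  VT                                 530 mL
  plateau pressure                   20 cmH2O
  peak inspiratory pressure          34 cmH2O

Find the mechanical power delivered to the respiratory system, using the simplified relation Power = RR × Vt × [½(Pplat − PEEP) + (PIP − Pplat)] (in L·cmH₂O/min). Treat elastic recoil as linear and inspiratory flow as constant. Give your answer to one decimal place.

Per-breath work = Vt × [½(Pplat−PEEP) + (PIP−Pplat)] = 0.530 × [0.5×16.0 + 14.0] = 0.530 × 22.0 = 11.66 L·cmH2O.
Power = 17 × 11.66 = 198.22 L·cmH2O/min.

198.2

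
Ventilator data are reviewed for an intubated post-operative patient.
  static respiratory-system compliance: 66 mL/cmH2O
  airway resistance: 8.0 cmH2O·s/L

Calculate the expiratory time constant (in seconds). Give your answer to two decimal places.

τ = R × C = 8.0 × 66 mL/cmH2O = 8.0 × 0.066 L/cmH2O = 0.528 s.

0.53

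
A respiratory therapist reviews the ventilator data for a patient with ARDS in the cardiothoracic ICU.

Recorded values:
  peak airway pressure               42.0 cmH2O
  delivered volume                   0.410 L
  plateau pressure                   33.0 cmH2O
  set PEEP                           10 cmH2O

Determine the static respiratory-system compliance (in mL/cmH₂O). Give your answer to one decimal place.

17.8

Cstat = Vt / (Pplat − PEEP) = 410 / (33.0 − 10) = 410 / 23.0 = 17.826 mL/cmH2O.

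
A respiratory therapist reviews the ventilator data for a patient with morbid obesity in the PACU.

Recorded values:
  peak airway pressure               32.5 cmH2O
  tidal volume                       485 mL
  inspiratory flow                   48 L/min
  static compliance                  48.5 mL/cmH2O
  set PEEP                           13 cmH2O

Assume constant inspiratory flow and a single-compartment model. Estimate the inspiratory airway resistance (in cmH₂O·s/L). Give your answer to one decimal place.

Flow: 48 L/min ÷ 60 = 0.8 L/s.
Equation of motion (constant flow): PIP = Vt/C + R·V̇ + PEEP.
R·V̇ = PIP − Vt/C − PEEP = 32.5 − 485/48.5 − 13 = 32.5 − 10.0 − 13 = 9.5 cmH2O.
R = 9.5 / 0.8 = 11.875 cmH2O·s/L.

11.9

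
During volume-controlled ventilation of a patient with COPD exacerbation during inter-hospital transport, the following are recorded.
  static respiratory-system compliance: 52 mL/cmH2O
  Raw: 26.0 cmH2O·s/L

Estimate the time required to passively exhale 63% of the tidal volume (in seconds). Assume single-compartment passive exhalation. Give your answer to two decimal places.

1.34

τ = R × C = 26.0 × 52 mL/cmH2O = 26.0 × 0.052 L/cmH2O = 1.352 s.
Exhaled fraction f = 1 − e^(−t/τ) → t = −τ·ln(1 − f) = −1.352·ln(0.37) = 1.344 s.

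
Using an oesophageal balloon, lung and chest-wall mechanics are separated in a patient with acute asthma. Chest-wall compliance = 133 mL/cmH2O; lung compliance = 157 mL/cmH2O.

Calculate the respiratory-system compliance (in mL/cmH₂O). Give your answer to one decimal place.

Lung and chest wall are elastances in series: 1/Crs = 1/CL + 1/Ccw.
1/Crs = 1/157 + 1/133 = 0.01389.
Crs = 71.994 mL/cmH2O.

72.0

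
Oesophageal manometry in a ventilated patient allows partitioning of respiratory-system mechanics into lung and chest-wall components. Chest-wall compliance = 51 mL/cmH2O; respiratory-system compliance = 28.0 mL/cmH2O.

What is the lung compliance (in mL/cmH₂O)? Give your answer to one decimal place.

1/CL = 1/Crs − 1/Ccw.
1/CL = 1/28.0 − 1/51 = 0.01611.
CL = 62.073 mL/cmH2O.

62.1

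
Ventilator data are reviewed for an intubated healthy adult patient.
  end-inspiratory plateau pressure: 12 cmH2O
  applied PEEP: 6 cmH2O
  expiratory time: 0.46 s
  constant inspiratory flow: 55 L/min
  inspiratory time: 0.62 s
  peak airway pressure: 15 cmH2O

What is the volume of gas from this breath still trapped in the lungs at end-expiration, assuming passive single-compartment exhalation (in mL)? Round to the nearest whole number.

129

Flow: 55 L/min ÷ 60 = 0.9167 L/s.
Vt = flow × Ti = 0.9167 L/s × 0.62 s × 1000 mL/L = 568.35 mL.
R = (PIP − Pplat)/V̇ = (15 − 12) / 0.9167 = 3.0/0.9167 = 3.273 cmH2O·s/L.
C = Vt/(Pplat − PEEP) = 568.35 / (12 − 6) = 568.35/6.0 = 94.725 mL/cmH2O.
τ = R × C = 3.273 × 0.09473 L/cmH2O = 0.3101 s.
Fraction remaining = e^(−Te/τ) = e^(−0.46/0.3101) = 0.2269.
Trapped volume = 568.35 × 0.2269 = 128.96 mL.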